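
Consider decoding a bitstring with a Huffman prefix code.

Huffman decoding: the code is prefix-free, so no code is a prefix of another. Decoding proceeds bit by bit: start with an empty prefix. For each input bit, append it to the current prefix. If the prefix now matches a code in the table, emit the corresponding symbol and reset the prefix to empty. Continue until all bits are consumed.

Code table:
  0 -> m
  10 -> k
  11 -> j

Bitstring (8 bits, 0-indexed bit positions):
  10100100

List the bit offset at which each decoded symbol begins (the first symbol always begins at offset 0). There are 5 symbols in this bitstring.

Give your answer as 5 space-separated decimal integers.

Bit 0: prefix='1' (no match yet)
Bit 1: prefix='10' -> emit 'k', reset
Bit 2: prefix='1' (no match yet)
Bit 3: prefix='10' -> emit 'k', reset
Bit 4: prefix='0' -> emit 'm', reset
Bit 5: prefix='1' (no match yet)
Bit 6: prefix='10' -> emit 'k', reset
Bit 7: prefix='0' -> emit 'm', reset

Answer: 0 2 4 5 7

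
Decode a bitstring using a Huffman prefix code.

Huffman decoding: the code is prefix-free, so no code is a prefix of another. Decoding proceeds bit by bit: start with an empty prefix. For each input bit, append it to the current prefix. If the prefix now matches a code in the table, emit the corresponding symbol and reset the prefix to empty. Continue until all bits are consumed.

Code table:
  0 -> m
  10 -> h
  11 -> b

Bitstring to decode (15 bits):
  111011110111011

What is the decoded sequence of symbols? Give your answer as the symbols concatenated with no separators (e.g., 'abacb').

Bit 0: prefix='1' (no match yet)
Bit 1: prefix='11' -> emit 'b', reset
Bit 2: prefix='1' (no match yet)
Bit 3: prefix='10' -> emit 'h', reset
Bit 4: prefix='1' (no match yet)
Bit 5: prefix='11' -> emit 'b', reset
Bit 6: prefix='1' (no match yet)
Bit 7: prefix='11' -> emit 'b', reset
Bit 8: prefix='0' -> emit 'm', reset
Bit 9: prefix='1' (no match yet)
Bit 10: prefix='11' -> emit 'b', reset
Bit 11: prefix='1' (no match yet)
Bit 12: prefix='10' -> emit 'h', reset
Bit 13: prefix='1' (no match yet)
Bit 14: prefix='11' -> emit 'b', reset

Answer: bhbbmbhb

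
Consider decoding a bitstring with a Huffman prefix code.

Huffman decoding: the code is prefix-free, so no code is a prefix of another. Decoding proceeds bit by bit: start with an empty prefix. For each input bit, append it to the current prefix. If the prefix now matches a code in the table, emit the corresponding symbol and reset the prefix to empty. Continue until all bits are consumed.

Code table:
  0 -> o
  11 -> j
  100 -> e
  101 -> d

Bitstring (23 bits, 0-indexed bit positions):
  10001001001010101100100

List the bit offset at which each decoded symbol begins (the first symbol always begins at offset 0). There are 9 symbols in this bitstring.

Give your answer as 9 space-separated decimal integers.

Answer: 0 3 4 7 10 13 14 17 20

Derivation:
Bit 0: prefix='1' (no match yet)
Bit 1: prefix='10' (no match yet)
Bit 2: prefix='100' -> emit 'e', reset
Bit 3: prefix='0' -> emit 'o', reset
Bit 4: prefix='1' (no match yet)
Bit 5: prefix='10' (no match yet)
Bit 6: prefix='100' -> emit 'e', reset
Bit 7: prefix='1' (no match yet)
Bit 8: prefix='10' (no match yet)
Bit 9: prefix='100' -> emit 'e', reset
Bit 10: prefix='1' (no match yet)
Bit 11: prefix='10' (no match yet)
Bit 12: prefix='101' -> emit 'd', reset
Bit 13: prefix='0' -> emit 'o', reset
Bit 14: prefix='1' (no match yet)
Bit 15: prefix='10' (no match yet)
Bit 16: prefix='101' -> emit 'd', reset
Bit 17: prefix='1' (no match yet)
Bit 18: prefix='10' (no match yet)
Bit 19: prefix='100' -> emit 'e', reset
Bit 20: prefix='1' (no match yet)
Bit 21: prefix='10' (no match yet)
Bit 22: prefix='100' -> emit 'e', reset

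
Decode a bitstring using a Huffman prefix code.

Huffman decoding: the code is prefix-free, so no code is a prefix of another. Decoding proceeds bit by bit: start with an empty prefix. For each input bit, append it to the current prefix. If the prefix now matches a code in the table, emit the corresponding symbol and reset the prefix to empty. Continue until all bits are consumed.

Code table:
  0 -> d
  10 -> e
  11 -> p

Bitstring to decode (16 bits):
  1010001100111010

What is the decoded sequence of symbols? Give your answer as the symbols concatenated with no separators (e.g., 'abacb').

Answer: eeddpddpee

Derivation:
Bit 0: prefix='1' (no match yet)
Bit 1: prefix='10' -> emit 'e', reset
Bit 2: prefix='1' (no match yet)
Bit 3: prefix='10' -> emit 'e', reset
Bit 4: prefix='0' -> emit 'd', reset
Bit 5: prefix='0' -> emit 'd', reset
Bit 6: prefix='1' (no match yet)
Bit 7: prefix='11' -> emit 'p', reset
Bit 8: prefix='0' -> emit 'd', reset
Bit 9: prefix='0' -> emit 'd', reset
Bit 10: prefix='1' (no match yet)
Bit 11: prefix='11' -> emit 'p', reset
Bit 12: prefix='1' (no match yet)
Bit 13: prefix='10' -> emit 'e', reset
Bit 14: prefix='1' (no match yet)
Bit 15: prefix='10' -> emit 'e', reset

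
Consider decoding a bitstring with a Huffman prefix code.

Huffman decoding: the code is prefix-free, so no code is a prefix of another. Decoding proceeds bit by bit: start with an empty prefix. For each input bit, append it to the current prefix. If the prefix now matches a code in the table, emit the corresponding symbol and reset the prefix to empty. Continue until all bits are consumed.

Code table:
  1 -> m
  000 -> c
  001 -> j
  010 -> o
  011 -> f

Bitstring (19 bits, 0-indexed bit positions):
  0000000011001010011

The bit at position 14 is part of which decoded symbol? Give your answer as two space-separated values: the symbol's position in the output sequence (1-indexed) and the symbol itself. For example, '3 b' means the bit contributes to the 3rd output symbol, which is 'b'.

Answer: 6 o

Derivation:
Bit 0: prefix='0' (no match yet)
Bit 1: prefix='00' (no match yet)
Bit 2: prefix='000' -> emit 'c', reset
Bit 3: prefix='0' (no match yet)
Bit 4: prefix='00' (no match yet)
Bit 5: prefix='000' -> emit 'c', reset
Bit 6: prefix='0' (no match yet)
Bit 7: prefix='00' (no match yet)
Bit 8: prefix='001' -> emit 'j', reset
Bit 9: prefix='1' -> emit 'm', reset
Bit 10: prefix='0' (no match yet)
Bit 11: prefix='00' (no match yet)
Bit 12: prefix='001' -> emit 'j', reset
Bit 13: prefix='0' (no match yet)
Bit 14: prefix='01' (no match yet)
Bit 15: prefix='010' -> emit 'o', reset
Bit 16: prefix='0' (no match yet)
Bit 17: prefix='01' (no match yet)
Bit 18: prefix='011' -> emit 'f', reset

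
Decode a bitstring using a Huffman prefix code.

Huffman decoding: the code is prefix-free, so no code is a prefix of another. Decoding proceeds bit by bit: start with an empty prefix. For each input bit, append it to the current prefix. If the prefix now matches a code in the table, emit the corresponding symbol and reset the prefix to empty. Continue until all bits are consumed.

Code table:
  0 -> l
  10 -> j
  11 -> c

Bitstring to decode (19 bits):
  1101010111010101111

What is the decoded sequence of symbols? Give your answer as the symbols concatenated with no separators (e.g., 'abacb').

Bit 0: prefix='1' (no match yet)
Bit 1: prefix='11' -> emit 'c', reset
Bit 2: prefix='0' -> emit 'l', reset
Bit 3: prefix='1' (no match yet)
Bit 4: prefix='10' -> emit 'j', reset
Bit 5: prefix='1' (no match yet)
Bit 6: prefix='10' -> emit 'j', reset
Bit 7: prefix='1' (no match yet)
Bit 8: prefix='11' -> emit 'c', reset
Bit 9: prefix='1' (no match yet)
Bit 10: prefix='10' -> emit 'j', reset
Bit 11: prefix='1' (no match yet)
Bit 12: prefix='10' -> emit 'j', reset
Bit 13: prefix='1' (no match yet)
Bit 14: prefix='10' -> emit 'j', reset
Bit 15: prefix='1' (no match yet)
Bit 16: prefix='11' -> emit 'c', reset
Bit 17: prefix='1' (no match yet)
Bit 18: prefix='11' -> emit 'c', reset

Answer: cljjcjjjcc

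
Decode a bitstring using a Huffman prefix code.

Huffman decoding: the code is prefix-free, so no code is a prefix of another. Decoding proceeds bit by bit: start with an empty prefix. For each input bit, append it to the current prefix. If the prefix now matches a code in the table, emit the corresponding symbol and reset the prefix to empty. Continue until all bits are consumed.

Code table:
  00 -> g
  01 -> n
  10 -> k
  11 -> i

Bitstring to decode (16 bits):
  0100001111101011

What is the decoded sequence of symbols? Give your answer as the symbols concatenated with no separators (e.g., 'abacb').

Answer: nggiikki

Derivation:
Bit 0: prefix='0' (no match yet)
Bit 1: prefix='01' -> emit 'n', reset
Bit 2: prefix='0' (no match yet)
Bit 3: prefix='00' -> emit 'g', reset
Bit 4: prefix='0' (no match yet)
Bit 5: prefix='00' -> emit 'g', reset
Bit 6: prefix='1' (no match yet)
Bit 7: prefix='11' -> emit 'i', reset
Bit 8: prefix='1' (no match yet)
Bit 9: prefix='11' -> emit 'i', reset
Bit 10: prefix='1' (no match yet)
Bit 11: prefix='10' -> emit 'k', reset
Bit 12: prefix='1' (no match yet)
Bit 13: prefix='10' -> emit 'k', reset
Bit 14: prefix='1' (no match yet)
Bit 15: prefix='11' -> emit 'i', reset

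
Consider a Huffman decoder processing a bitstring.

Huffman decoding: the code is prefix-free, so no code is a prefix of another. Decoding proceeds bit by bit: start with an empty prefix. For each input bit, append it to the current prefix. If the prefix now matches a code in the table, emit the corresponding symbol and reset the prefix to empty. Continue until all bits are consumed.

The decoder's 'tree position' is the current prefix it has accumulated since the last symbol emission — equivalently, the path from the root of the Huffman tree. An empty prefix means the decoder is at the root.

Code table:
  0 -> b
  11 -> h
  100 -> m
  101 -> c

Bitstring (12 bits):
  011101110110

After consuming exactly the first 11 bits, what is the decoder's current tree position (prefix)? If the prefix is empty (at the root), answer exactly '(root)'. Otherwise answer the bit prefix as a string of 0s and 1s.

Answer: (root)

Derivation:
Bit 0: prefix='0' -> emit 'b', reset
Bit 1: prefix='1' (no match yet)
Bit 2: prefix='11' -> emit 'h', reset
Bit 3: prefix='1' (no match yet)
Bit 4: prefix='10' (no match yet)
Bit 5: prefix='101' -> emit 'c', reset
Bit 6: prefix='1' (no match yet)
Bit 7: prefix='11' -> emit 'h', reset
Bit 8: prefix='0' -> emit 'b', reset
Bit 9: prefix='1' (no match yet)
Bit 10: prefix='11' -> emit 'h', reset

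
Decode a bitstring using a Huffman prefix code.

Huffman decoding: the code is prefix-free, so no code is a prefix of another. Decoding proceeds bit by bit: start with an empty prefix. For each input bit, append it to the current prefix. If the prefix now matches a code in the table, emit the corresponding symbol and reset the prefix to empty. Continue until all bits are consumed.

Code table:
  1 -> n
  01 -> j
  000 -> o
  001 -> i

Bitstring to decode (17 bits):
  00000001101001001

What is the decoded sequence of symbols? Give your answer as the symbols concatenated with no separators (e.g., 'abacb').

Bit 0: prefix='0' (no match yet)
Bit 1: prefix='00' (no match yet)
Bit 2: prefix='000' -> emit 'o', reset
Bit 3: prefix='0' (no match yet)
Bit 4: prefix='00' (no match yet)
Bit 5: prefix='000' -> emit 'o', reset
Bit 6: prefix='0' (no match yet)
Bit 7: prefix='01' -> emit 'j', reset
Bit 8: prefix='1' -> emit 'n', reset
Bit 9: prefix='0' (no match yet)
Bit 10: prefix='01' -> emit 'j', reset
Bit 11: prefix='0' (no match yet)
Bit 12: prefix='00' (no match yet)
Bit 13: prefix='001' -> emit 'i', reset
Bit 14: prefix='0' (no match yet)
Bit 15: prefix='00' (no match yet)
Bit 16: prefix='001' -> emit 'i', reset

Answer: oojnjii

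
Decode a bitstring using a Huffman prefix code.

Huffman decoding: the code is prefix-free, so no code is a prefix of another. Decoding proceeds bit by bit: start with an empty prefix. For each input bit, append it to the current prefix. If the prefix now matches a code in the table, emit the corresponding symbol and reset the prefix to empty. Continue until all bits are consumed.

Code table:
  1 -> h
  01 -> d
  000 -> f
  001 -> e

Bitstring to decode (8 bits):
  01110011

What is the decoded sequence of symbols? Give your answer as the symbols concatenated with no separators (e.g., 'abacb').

Answer: dhheh

Derivation:
Bit 0: prefix='0' (no match yet)
Bit 1: prefix='01' -> emit 'd', reset
Bit 2: prefix='1' -> emit 'h', reset
Bit 3: prefix='1' -> emit 'h', reset
Bit 4: prefix='0' (no match yet)
Bit 5: prefix='00' (no match yet)
Bit 6: prefix='001' -> emit 'e', reset
Bit 7: prefix='1' -> emit 'h', reset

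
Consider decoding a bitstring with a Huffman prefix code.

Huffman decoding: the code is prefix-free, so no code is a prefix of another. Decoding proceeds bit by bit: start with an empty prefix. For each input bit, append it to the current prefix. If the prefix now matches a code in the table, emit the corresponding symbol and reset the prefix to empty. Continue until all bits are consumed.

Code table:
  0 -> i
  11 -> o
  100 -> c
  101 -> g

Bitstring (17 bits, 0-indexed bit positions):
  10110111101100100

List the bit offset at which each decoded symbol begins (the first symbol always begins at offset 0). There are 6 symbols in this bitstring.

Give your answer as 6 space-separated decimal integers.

Answer: 0 3 6 8 11 14

Derivation:
Bit 0: prefix='1' (no match yet)
Bit 1: prefix='10' (no match yet)
Bit 2: prefix='101' -> emit 'g', reset
Bit 3: prefix='1' (no match yet)
Bit 4: prefix='10' (no match yet)
Bit 5: prefix='101' -> emit 'g', reset
Bit 6: prefix='1' (no match yet)
Bit 7: prefix='11' -> emit 'o', reset
Bit 8: prefix='1' (no match yet)
Bit 9: prefix='10' (no match yet)
Bit 10: prefix='101' -> emit 'g', reset
Bit 11: prefix='1' (no match yet)
Bit 12: prefix='10' (no match yet)
Bit 13: prefix='100' -> emit 'c', reset
Bit 14: prefix='1' (no match yet)
Bit 15: prefix='10' (no match yet)
Bit 16: prefix='100' -> emit 'c', reset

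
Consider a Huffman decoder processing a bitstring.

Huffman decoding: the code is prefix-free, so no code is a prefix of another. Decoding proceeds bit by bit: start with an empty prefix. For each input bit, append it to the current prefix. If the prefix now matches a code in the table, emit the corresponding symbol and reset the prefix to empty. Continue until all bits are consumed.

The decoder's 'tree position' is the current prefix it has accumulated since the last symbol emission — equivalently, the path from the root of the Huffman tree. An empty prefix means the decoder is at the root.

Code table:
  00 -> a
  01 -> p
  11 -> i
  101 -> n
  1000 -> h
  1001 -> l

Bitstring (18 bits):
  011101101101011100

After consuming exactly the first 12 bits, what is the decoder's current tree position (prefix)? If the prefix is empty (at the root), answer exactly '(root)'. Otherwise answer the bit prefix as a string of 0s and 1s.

Answer: (root)

Derivation:
Bit 0: prefix='0' (no match yet)
Bit 1: prefix='01' -> emit 'p', reset
Bit 2: prefix='1' (no match yet)
Bit 3: prefix='11' -> emit 'i', reset
Bit 4: prefix='0' (no match yet)
Bit 5: prefix='01' -> emit 'p', reset
Bit 6: prefix='1' (no match yet)
Bit 7: prefix='10' (no match yet)
Bit 8: prefix='101' -> emit 'n', reset
Bit 9: prefix='1' (no match yet)
Bit 10: prefix='10' (no match yet)
Bit 11: prefix='101' -> emit 'n', reset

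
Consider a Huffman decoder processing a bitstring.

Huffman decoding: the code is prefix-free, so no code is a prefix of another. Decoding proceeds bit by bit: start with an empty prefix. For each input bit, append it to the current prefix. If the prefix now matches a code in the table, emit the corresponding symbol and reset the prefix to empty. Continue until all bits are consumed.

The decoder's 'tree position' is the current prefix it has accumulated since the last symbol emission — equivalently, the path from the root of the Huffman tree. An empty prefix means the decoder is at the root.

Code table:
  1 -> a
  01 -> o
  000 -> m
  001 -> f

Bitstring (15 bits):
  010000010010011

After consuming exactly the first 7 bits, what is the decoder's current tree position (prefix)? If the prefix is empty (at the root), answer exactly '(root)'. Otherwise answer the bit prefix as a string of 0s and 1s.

Answer: 00

Derivation:
Bit 0: prefix='0' (no match yet)
Bit 1: prefix='01' -> emit 'o', reset
Bit 2: prefix='0' (no match yet)
Bit 3: prefix='00' (no match yet)
Bit 4: prefix='000' -> emit 'm', reset
Bit 5: prefix='0' (no match yet)
Bit 6: prefix='00' (no match yet)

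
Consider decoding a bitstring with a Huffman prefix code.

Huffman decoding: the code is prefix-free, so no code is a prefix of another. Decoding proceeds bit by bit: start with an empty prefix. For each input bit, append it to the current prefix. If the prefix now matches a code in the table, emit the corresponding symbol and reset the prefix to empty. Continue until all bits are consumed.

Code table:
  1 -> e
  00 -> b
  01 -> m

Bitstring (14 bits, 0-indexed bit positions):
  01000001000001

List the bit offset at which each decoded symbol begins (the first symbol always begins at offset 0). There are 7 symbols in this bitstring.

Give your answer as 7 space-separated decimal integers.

Answer: 0 2 4 6 8 10 12

Derivation:
Bit 0: prefix='0' (no match yet)
Bit 1: prefix='01' -> emit 'm', reset
Bit 2: prefix='0' (no match yet)
Bit 3: prefix='00' -> emit 'b', reset
Bit 4: prefix='0' (no match yet)
Bit 5: prefix='00' -> emit 'b', reset
Bit 6: prefix='0' (no match yet)
Bit 7: prefix='01' -> emit 'm', reset
Bit 8: prefix='0' (no match yet)
Bit 9: prefix='00' -> emit 'b', reset
Bit 10: prefix='0' (no match yet)
Bit 11: prefix='00' -> emit 'b', reset
Bit 12: prefix='0' (no match yet)
Bit 13: prefix='01' -> emit 'm', reset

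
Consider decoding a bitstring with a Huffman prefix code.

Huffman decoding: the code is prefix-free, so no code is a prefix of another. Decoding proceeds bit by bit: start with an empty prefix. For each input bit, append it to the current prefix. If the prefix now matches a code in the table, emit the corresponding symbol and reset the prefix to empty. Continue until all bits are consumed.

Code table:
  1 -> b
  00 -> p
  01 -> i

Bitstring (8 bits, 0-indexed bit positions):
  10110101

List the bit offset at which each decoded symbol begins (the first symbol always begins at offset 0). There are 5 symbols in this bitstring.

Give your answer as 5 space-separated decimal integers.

Bit 0: prefix='1' -> emit 'b', reset
Bit 1: prefix='0' (no match yet)
Bit 2: prefix='01' -> emit 'i', reset
Bit 3: prefix='1' -> emit 'b', reset
Bit 4: prefix='0' (no match yet)
Bit 5: prefix='01' -> emit 'i', reset
Bit 6: prefix='0' (no match yet)
Bit 7: prefix='01' -> emit 'i', reset

Answer: 0 1 3 4 6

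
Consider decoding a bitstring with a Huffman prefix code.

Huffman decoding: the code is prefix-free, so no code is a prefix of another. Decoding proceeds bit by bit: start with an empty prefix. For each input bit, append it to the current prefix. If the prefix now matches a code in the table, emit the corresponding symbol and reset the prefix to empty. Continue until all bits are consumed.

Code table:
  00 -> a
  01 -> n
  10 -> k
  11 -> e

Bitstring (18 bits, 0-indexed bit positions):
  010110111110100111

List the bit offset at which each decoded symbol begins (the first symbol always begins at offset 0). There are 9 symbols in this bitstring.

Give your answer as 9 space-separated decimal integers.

Bit 0: prefix='0' (no match yet)
Bit 1: prefix='01' -> emit 'n', reset
Bit 2: prefix='0' (no match yet)
Bit 3: prefix='01' -> emit 'n', reset
Bit 4: prefix='1' (no match yet)
Bit 5: prefix='10' -> emit 'k', reset
Bit 6: prefix='1' (no match yet)
Bit 7: prefix='11' -> emit 'e', reset
Bit 8: prefix='1' (no match yet)
Bit 9: prefix='11' -> emit 'e', reset
Bit 10: prefix='1' (no match yet)
Bit 11: prefix='10' -> emit 'k', reset
Bit 12: prefix='1' (no match yet)
Bit 13: prefix='10' -> emit 'k', reset
Bit 14: prefix='0' (no match yet)
Bit 15: prefix='01' -> emit 'n', reset
Bit 16: prefix='1' (no match yet)
Bit 17: prefix='11' -> emit 'e', reset

Answer: 0 2 4 6 8 10 12 14 16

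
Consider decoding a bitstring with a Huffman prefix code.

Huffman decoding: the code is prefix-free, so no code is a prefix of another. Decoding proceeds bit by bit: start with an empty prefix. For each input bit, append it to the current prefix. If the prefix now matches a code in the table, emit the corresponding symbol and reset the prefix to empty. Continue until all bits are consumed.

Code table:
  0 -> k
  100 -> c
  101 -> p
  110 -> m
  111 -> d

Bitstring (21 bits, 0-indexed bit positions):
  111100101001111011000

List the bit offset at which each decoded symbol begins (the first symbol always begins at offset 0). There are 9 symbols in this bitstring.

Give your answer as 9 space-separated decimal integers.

Bit 0: prefix='1' (no match yet)
Bit 1: prefix='11' (no match yet)
Bit 2: prefix='111' -> emit 'd', reset
Bit 3: prefix='1' (no match yet)
Bit 4: prefix='10' (no match yet)
Bit 5: prefix='100' -> emit 'c', reset
Bit 6: prefix='1' (no match yet)
Bit 7: prefix='10' (no match yet)
Bit 8: prefix='101' -> emit 'p', reset
Bit 9: prefix='0' -> emit 'k', reset
Bit 10: prefix='0' -> emit 'k', reset
Bit 11: prefix='1' (no match yet)
Bit 12: prefix='11' (no match yet)
Bit 13: prefix='111' -> emit 'd', reset
Bit 14: prefix='1' (no match yet)
Bit 15: prefix='10' (no match yet)
Bit 16: prefix='101' -> emit 'p', reset
Bit 17: prefix='1' (no match yet)
Bit 18: prefix='10' (no match yet)
Bit 19: prefix='100' -> emit 'c', reset
Bit 20: prefix='0' -> emit 'k', reset

Answer: 0 3 6 9 10 11 14 17 20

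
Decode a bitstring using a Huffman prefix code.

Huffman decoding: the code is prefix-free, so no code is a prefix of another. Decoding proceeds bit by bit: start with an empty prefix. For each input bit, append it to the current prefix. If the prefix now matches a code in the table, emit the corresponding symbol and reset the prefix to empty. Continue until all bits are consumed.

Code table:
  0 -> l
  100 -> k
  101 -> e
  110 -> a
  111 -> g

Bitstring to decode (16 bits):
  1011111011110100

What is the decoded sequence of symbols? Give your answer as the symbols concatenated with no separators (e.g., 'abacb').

Bit 0: prefix='1' (no match yet)
Bit 1: prefix='10' (no match yet)
Bit 2: prefix='101' -> emit 'e', reset
Bit 3: prefix='1' (no match yet)
Bit 4: prefix='11' (no match yet)
Bit 5: prefix='111' -> emit 'g', reset
Bit 6: prefix='1' (no match yet)
Bit 7: prefix='10' (no match yet)
Bit 8: prefix='101' -> emit 'e', reset
Bit 9: prefix='1' (no match yet)
Bit 10: prefix='11' (no match yet)
Bit 11: prefix='111' -> emit 'g', reset
Bit 12: prefix='0' -> emit 'l', reset
Bit 13: prefix='1' (no match yet)
Bit 14: prefix='10' (no match yet)
Bit 15: prefix='100' -> emit 'k', reset

Answer: egeglk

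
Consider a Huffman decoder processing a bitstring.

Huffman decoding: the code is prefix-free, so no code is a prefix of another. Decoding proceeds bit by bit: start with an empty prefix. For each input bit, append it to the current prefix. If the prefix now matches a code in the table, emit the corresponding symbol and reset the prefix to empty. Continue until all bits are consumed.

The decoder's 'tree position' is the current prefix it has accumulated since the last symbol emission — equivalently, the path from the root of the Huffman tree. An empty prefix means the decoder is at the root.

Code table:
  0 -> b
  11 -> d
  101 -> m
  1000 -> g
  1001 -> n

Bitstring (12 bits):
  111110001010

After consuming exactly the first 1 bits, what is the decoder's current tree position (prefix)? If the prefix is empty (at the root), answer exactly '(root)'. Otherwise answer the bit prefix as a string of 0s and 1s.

Bit 0: prefix='1' (no match yet)

Answer: 1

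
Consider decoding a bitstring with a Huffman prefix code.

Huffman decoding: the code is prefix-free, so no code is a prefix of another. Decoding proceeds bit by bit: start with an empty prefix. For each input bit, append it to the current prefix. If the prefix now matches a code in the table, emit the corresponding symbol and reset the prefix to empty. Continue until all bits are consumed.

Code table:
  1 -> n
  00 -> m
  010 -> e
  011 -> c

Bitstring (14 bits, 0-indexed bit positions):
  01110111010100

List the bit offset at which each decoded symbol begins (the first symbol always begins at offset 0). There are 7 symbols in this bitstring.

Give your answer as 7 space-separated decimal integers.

Bit 0: prefix='0' (no match yet)
Bit 1: prefix='01' (no match yet)
Bit 2: prefix='011' -> emit 'c', reset
Bit 3: prefix='1' -> emit 'n', reset
Bit 4: prefix='0' (no match yet)
Bit 5: prefix='01' (no match yet)
Bit 6: prefix='011' -> emit 'c', reset
Bit 7: prefix='1' -> emit 'n', reset
Bit 8: prefix='0' (no match yet)
Bit 9: prefix='01' (no match yet)
Bit 10: prefix='010' -> emit 'e', reset
Bit 11: prefix='1' -> emit 'n', reset
Bit 12: prefix='0' (no match yet)
Bit 13: prefix='00' -> emit 'm', reset

Answer: 0 3 4 7 8 11 12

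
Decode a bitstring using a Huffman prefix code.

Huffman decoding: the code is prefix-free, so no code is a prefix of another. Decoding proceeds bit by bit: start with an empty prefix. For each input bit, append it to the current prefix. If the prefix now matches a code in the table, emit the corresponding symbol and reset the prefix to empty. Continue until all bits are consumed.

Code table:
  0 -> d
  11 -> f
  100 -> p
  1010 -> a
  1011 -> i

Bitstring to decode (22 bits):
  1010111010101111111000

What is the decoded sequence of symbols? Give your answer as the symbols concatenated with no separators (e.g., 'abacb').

Answer: afaiffpd

Derivation:
Bit 0: prefix='1' (no match yet)
Bit 1: prefix='10' (no match yet)
Bit 2: prefix='101' (no match yet)
Bit 3: prefix='1010' -> emit 'a', reset
Bit 4: prefix='1' (no match yet)
Bit 5: prefix='11' -> emit 'f', reset
Bit 6: prefix='1' (no match yet)
Bit 7: prefix='10' (no match yet)
Bit 8: prefix='101' (no match yet)
Bit 9: prefix='1010' -> emit 'a', reset
Bit 10: prefix='1' (no match yet)
Bit 11: prefix='10' (no match yet)
Bit 12: prefix='101' (no match yet)
Bit 13: prefix='1011' -> emit 'i', reset
Bit 14: prefix='1' (no match yet)
Bit 15: prefix='11' -> emit 'f', reset
Bit 16: prefix='1' (no match yet)
Bit 17: prefix='11' -> emit 'f', reset
Bit 18: prefix='1' (no match yet)
Bit 19: prefix='10' (no match yet)
Bit 20: prefix='100' -> emit 'p', reset
Bit 21: prefix='0' -> emit 'd', reset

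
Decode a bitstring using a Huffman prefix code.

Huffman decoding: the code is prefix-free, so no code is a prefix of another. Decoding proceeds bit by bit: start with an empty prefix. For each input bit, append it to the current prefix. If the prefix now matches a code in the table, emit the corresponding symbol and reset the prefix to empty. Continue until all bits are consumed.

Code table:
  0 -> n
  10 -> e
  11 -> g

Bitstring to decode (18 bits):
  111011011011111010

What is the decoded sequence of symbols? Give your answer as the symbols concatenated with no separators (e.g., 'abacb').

Answer: gegngnggee

Derivation:
Bit 0: prefix='1' (no match yet)
Bit 1: prefix='11' -> emit 'g', reset
Bit 2: prefix='1' (no match yet)
Bit 3: prefix='10' -> emit 'e', reset
Bit 4: prefix='1' (no match yet)
Bit 5: prefix='11' -> emit 'g', reset
Bit 6: prefix='0' -> emit 'n', reset
Bit 7: prefix='1' (no match yet)
Bit 8: prefix='11' -> emit 'g', reset
Bit 9: prefix='0' -> emit 'n', reset
Bit 10: prefix='1' (no match yet)
Bit 11: prefix='11' -> emit 'g', reset
Bit 12: prefix='1' (no match yet)
Bit 13: prefix='11' -> emit 'g', reset
Bit 14: prefix='1' (no match yet)
Bit 15: prefix='10' -> emit 'e', reset
Bit 16: prefix='1' (no match yet)
Bit 17: prefix='10' -> emit 'e', reset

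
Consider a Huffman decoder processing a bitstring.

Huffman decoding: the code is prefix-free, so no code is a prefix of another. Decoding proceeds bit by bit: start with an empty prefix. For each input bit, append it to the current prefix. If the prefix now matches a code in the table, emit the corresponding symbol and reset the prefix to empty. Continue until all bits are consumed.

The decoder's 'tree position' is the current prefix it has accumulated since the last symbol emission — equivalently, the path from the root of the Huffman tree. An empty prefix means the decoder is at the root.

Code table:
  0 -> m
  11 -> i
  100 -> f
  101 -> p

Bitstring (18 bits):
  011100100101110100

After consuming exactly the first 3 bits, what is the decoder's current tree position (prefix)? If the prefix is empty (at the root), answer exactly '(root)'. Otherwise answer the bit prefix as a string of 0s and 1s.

Answer: (root)

Derivation:
Bit 0: prefix='0' -> emit 'm', reset
Bit 1: prefix='1' (no match yet)
Bit 2: prefix='11' -> emit 'i', reset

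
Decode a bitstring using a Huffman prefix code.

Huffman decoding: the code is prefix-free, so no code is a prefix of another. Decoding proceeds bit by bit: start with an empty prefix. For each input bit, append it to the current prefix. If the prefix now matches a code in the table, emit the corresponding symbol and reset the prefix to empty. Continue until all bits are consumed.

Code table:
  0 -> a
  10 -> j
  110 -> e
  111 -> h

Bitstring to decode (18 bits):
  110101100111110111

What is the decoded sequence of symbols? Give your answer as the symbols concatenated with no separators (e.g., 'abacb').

Bit 0: prefix='1' (no match yet)
Bit 1: prefix='11' (no match yet)
Bit 2: prefix='110' -> emit 'e', reset
Bit 3: prefix='1' (no match yet)
Bit 4: prefix='10' -> emit 'j', reset
Bit 5: prefix='1' (no match yet)
Bit 6: prefix='11' (no match yet)
Bit 7: prefix='110' -> emit 'e', reset
Bit 8: prefix='0' -> emit 'a', reset
Bit 9: prefix='1' (no match yet)
Bit 10: prefix='11' (no match yet)
Bit 11: prefix='111' -> emit 'h', reset
Bit 12: prefix='1' (no match yet)
Bit 13: prefix='11' (no match yet)
Bit 14: prefix='110' -> emit 'e', reset
Bit 15: prefix='1' (no match yet)
Bit 16: prefix='11' (no match yet)
Bit 17: prefix='111' -> emit 'h', reset

Answer: ejeaheh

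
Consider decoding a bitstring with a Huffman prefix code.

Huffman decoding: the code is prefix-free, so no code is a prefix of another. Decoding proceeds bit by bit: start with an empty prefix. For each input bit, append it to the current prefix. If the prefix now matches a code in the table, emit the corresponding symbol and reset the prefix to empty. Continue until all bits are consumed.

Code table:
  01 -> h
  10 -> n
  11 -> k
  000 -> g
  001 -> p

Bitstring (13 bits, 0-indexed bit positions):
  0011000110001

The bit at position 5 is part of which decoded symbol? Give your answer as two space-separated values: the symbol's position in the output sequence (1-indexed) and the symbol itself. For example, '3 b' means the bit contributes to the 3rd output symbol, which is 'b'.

Bit 0: prefix='0' (no match yet)
Bit 1: prefix='00' (no match yet)
Bit 2: prefix='001' -> emit 'p', reset
Bit 3: prefix='1' (no match yet)
Bit 4: prefix='10' -> emit 'n', reset
Bit 5: prefix='0' (no match yet)
Bit 6: prefix='00' (no match yet)
Bit 7: prefix='001' -> emit 'p', reset
Bit 8: prefix='1' (no match yet)
Bit 9: prefix='10' -> emit 'n', reset

Answer: 3 p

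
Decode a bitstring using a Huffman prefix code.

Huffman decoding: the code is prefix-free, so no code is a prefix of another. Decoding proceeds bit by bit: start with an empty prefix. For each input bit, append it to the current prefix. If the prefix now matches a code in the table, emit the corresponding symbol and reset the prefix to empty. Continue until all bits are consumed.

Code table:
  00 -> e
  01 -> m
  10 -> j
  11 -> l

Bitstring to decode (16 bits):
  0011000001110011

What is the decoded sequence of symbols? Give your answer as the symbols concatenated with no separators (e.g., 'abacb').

Answer: eleemlel

Derivation:
Bit 0: prefix='0' (no match yet)
Bit 1: prefix='00' -> emit 'e', reset
Bit 2: prefix='1' (no match yet)
Bit 3: prefix='11' -> emit 'l', reset
Bit 4: prefix='0' (no match yet)
Bit 5: prefix='00' -> emit 'e', reset
Bit 6: prefix='0' (no match yet)
Bit 7: prefix='00' -> emit 'e', reset
Bit 8: prefix='0' (no match yet)
Bit 9: prefix='01' -> emit 'm', reset
Bit 10: prefix='1' (no match yet)
Bit 11: prefix='11' -> emit 'l', reset
Bit 12: prefix='0' (no match yet)
Bit 13: prefix='00' -> emit 'e', reset
Bit 14: prefix='1' (no match yet)
Bit 15: prefix='11' -> emit 'l', reset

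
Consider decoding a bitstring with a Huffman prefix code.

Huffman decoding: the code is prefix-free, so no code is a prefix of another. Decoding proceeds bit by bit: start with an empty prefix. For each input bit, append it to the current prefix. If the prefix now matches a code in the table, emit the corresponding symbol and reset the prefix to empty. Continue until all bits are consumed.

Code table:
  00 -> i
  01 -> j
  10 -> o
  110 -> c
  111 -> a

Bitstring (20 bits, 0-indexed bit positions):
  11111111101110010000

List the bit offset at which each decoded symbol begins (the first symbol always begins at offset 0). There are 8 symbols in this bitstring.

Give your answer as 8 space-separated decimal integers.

Bit 0: prefix='1' (no match yet)
Bit 1: prefix='11' (no match yet)
Bit 2: prefix='111' -> emit 'a', reset
Bit 3: prefix='1' (no match yet)
Bit 4: prefix='11' (no match yet)
Bit 5: prefix='111' -> emit 'a', reset
Bit 6: prefix='1' (no match yet)
Bit 7: prefix='11' (no match yet)
Bit 8: prefix='111' -> emit 'a', reset
Bit 9: prefix='0' (no match yet)
Bit 10: prefix='01' -> emit 'j', reset
Bit 11: prefix='1' (no match yet)
Bit 12: prefix='11' (no match yet)
Bit 13: prefix='110' -> emit 'c', reset
Bit 14: prefix='0' (no match yet)
Bit 15: prefix='01' -> emit 'j', reset
Bit 16: prefix='0' (no match yet)
Bit 17: prefix='00' -> emit 'i', reset
Bit 18: prefix='0' (no match yet)
Bit 19: prefix='00' -> emit 'i', reset

Answer: 0 3 6 9 11 14 16 18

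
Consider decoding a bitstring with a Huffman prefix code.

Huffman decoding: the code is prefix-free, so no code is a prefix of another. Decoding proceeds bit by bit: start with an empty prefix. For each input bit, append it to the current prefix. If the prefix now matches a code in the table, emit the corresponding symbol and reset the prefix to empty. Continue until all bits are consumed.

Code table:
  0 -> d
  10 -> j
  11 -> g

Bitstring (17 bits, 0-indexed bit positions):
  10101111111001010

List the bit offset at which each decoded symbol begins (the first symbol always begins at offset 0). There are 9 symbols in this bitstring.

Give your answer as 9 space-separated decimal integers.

Answer: 0 2 4 6 8 10 12 13 15

Derivation:
Bit 0: prefix='1' (no match yet)
Bit 1: prefix='10' -> emit 'j', reset
Bit 2: prefix='1' (no match yet)
Bit 3: prefix='10' -> emit 'j', reset
Bit 4: prefix='1' (no match yet)
Bit 5: prefix='11' -> emit 'g', reset
Bit 6: prefix='1' (no match yet)
Bit 7: prefix='11' -> emit 'g', reset
Bit 8: prefix='1' (no match yet)
Bit 9: prefix='11' -> emit 'g', reset
Bit 10: prefix='1' (no match yet)
Bit 11: prefix='10' -> emit 'j', reset
Bit 12: prefix='0' -> emit 'd', reset
Bit 13: prefix='1' (no match yet)
Bit 14: prefix='10' -> emit 'j', reset
Bit 15: prefix='1' (no match yet)
Bit 16: prefix='10' -> emit 'j', reset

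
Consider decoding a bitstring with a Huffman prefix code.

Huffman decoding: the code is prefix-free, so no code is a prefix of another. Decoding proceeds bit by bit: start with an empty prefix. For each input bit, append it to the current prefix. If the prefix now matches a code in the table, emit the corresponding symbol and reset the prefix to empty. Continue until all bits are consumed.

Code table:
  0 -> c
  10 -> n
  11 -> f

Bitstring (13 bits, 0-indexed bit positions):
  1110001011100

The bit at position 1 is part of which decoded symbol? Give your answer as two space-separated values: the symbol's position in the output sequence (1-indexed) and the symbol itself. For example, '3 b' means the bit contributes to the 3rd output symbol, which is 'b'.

Answer: 1 f

Derivation:
Bit 0: prefix='1' (no match yet)
Bit 1: prefix='11' -> emit 'f', reset
Bit 2: prefix='1' (no match yet)
Bit 3: prefix='10' -> emit 'n', reset
Bit 4: prefix='0' -> emit 'c', reset
Bit 5: prefix='0' -> emit 'c', reset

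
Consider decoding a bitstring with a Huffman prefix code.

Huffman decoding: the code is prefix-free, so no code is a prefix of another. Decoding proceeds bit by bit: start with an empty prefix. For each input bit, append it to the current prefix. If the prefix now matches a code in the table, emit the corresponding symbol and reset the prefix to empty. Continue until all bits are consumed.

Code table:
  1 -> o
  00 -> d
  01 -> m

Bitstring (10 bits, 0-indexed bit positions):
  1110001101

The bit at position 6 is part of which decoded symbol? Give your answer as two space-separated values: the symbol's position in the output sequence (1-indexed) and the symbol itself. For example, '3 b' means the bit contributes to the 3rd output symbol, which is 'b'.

Bit 0: prefix='1' -> emit 'o', reset
Bit 1: prefix='1' -> emit 'o', reset
Bit 2: prefix='1' -> emit 'o', reset
Bit 3: prefix='0' (no match yet)
Bit 4: prefix='00' -> emit 'd', reset
Bit 5: prefix='0' (no match yet)
Bit 6: prefix='01' -> emit 'm', reset
Bit 7: prefix='1' -> emit 'o', reset
Bit 8: prefix='0' (no match yet)
Bit 9: prefix='01' -> emit 'm', reset

Answer: 5 m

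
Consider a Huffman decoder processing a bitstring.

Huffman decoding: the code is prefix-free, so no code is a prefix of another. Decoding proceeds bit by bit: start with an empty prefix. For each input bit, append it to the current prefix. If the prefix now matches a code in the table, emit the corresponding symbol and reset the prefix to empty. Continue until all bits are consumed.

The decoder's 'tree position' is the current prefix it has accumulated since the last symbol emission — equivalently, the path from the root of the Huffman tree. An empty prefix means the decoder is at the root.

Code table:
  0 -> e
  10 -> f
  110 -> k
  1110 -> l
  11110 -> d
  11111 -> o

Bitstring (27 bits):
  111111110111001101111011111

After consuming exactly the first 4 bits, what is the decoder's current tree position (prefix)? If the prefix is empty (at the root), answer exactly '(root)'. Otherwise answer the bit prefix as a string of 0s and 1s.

Bit 0: prefix='1' (no match yet)
Bit 1: prefix='11' (no match yet)
Bit 2: prefix='111' (no match yet)
Bit 3: prefix='1111' (no match yet)

Answer: 1111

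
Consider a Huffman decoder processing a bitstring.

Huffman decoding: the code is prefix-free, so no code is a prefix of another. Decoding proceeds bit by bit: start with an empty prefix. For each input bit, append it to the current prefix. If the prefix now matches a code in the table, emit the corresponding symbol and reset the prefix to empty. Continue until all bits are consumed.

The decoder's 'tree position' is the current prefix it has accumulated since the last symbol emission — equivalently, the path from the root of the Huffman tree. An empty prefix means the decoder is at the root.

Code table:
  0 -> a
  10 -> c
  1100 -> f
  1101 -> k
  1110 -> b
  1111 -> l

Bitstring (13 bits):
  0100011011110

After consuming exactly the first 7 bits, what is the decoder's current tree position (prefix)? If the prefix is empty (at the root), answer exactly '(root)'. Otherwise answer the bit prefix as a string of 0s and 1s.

Answer: 11

Derivation:
Bit 0: prefix='0' -> emit 'a', reset
Bit 1: prefix='1' (no match yet)
Bit 2: prefix='10' -> emit 'c', reset
Bit 3: prefix='0' -> emit 'a', reset
Bit 4: prefix='0' -> emit 'a', reset
Bit 5: prefix='1' (no match yet)
Bit 6: prefix='11' (no match yet)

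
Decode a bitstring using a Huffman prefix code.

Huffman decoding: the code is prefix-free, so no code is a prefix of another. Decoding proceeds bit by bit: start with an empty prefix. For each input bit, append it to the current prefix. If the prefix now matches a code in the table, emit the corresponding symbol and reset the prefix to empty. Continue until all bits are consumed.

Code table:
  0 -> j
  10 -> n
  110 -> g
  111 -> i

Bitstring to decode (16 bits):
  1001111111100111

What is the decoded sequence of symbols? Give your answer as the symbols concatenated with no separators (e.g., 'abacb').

Bit 0: prefix='1' (no match yet)
Bit 1: prefix='10' -> emit 'n', reset
Bit 2: prefix='0' -> emit 'j', reset
Bit 3: prefix='1' (no match yet)
Bit 4: prefix='11' (no match yet)
Bit 5: prefix='111' -> emit 'i', reset
Bit 6: prefix='1' (no match yet)
Bit 7: prefix='11' (no match yet)
Bit 8: prefix='111' -> emit 'i', reset
Bit 9: prefix='1' (no match yet)
Bit 10: prefix='11' (no match yet)
Bit 11: prefix='110' -> emit 'g', reset
Bit 12: prefix='0' -> emit 'j', reset
Bit 13: prefix='1' (no match yet)
Bit 14: prefix='11' (no match yet)
Bit 15: prefix='111' -> emit 'i', reset

Answer: njiigji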